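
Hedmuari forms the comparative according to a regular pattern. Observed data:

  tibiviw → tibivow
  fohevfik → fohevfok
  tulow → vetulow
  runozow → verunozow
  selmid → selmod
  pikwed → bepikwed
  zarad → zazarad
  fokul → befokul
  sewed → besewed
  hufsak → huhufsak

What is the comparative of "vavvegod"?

hufsak and fohevfik both end in -k yet inflect differently (huhufsak, fohevfok), so the final letter is not what conditions the rule; the last vowel is.
"vavvegod" has last vowel 'o'. The stems whose last vowel is 'o' (tulow → vetulow, runozow → verunozow) add the prefix ve-.
The other patterns: stems whose last vowel is 'a' repeat the first consonant+vowel as a prefix; stems whose last vowel is 'i' change the last vowel to 'o'; stems whose last vowel is 'e' or 'u' add the prefix be-.
So vavvegod → vevavvegod.

vevavvegod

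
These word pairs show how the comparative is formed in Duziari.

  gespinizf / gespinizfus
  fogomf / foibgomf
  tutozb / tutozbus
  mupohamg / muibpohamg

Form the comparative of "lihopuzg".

lihopuzgus

fogomf and gespinizf both end in -f yet inflect differently (foibgomf, gespinizfus), so the final letter is not what conditions the rule; the second-to-last letter is.
"lihopuzg" has second-to-last letter 'z'. The stems whose second-to-last letter is 'z' (gespinizf → gespinizfus, tutozb → tutozbus) add -us.
So lihopuzg → lihopuzgus.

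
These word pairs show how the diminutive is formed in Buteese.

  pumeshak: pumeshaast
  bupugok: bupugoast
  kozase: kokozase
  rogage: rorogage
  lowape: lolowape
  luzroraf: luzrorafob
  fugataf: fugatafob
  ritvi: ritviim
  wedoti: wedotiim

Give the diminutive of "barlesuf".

"barlesuf" ends in -f. The stems ending in -f (luzroraf → luzrorafob, fugataf → fugatafob) add -ob.
The other patterns: stems ending in -k drop the final letter and add -ast; stems ending in -e repeat the first consonant+vowel as a prefix; stems ending in -i add -im.
So barlesuf → barlesufob.

barlesufob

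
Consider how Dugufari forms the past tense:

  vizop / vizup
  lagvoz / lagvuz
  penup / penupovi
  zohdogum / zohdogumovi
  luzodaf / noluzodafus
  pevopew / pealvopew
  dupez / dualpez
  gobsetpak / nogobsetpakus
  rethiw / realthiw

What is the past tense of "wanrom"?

vizop and penup both end in -p yet inflect differently (vizup, penupovi), so the final letter is not what conditions the rule; the last vowel is.
"wanrom" has last vowel 'o'. The stems whose last vowel is 'o' (lagvoz → lagvuz, vizop → vizup) change the last vowel to 'u'.
The other patterns: stems whose last vowel is 'a' add no- … -us around the stem; stems whose last vowel is 'u' add -ovi; stems whose last vowel is 'e' or 'i' insert -al- after the first vowel.
So wanrom → wanrum.

wanrum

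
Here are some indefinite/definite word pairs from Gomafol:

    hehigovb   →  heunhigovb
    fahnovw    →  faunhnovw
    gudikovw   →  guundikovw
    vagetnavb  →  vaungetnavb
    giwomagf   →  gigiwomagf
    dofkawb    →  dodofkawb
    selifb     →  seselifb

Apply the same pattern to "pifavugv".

pipifavugv

hehigovb and dofkawb both end in -b yet inflect differently (heunhigovb, dodofkawb), so the final letter is not what conditions the rule; the second-to-last letter is.
"pifavugv" has second-to-last letter 'g'. The one such stem in the data (giwomagf → gigiwomagf) repeats the first consonant+vowel as a prefix (as do dofkawb, selifb), so the same rule applies.
The other pattern: stems whose second-to-last letter is 'v' insert -un- after the first vowel.
So pifavugv → pipifavugv.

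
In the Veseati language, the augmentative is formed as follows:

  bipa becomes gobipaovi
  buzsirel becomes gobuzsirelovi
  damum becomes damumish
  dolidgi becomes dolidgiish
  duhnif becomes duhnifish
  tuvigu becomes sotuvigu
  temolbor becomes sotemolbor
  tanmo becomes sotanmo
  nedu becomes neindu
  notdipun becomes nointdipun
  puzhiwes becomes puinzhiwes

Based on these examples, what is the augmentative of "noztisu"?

"noztisu" begins with n-. The stems beginning with n- (nedu → neindu, notdipun → nointdipun) insert -in- after the first vowel.
So noztisu → noinztisu.

noinztisu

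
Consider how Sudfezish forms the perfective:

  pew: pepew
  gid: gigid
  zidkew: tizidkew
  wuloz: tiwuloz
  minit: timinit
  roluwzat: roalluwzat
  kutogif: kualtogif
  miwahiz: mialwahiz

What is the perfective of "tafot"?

pew and zidkew both end in -w yet inflect differently (pepew, tizidkew), so the final letter is not what conditions the rule; the number of vowels is.
"tafot" has 2 vowels. The stems with 2 vowels (zidkew → tizidkew, wuloz → tiwuloz, minit → timinit) add the prefix ti-.
The other patterns: stems with 1 vowel repeat the first consonant+vowel as a prefix; stems with 3 vowels insert -al- after the first vowel.
So tafot → titafot.

titafot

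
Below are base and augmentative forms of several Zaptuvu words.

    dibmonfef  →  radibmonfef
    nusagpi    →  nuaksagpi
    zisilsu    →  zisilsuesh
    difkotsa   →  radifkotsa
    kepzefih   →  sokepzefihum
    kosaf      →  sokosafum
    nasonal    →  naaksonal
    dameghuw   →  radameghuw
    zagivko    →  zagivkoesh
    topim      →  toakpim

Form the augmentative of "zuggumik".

"zuggumik" begins with z-. The stems beginning with z- (zagivko → zagivkoesh, zisilsu → zisilsuesh) add -esh.
So zuggumik → zuggumikesh.

zuggumikesh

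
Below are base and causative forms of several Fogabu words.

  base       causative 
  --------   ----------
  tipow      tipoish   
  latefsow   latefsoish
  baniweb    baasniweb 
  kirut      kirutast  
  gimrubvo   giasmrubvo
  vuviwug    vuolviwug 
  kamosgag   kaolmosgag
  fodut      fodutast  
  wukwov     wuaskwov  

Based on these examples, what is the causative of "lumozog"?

vuviwug and fodut both have last vowel 'u' yet inflect differently (vuolviwug, fodutast), so the last vowel is not what conditions the rule; the final letter is.
"lumozog" ends in -g. The stems ending in -g (kamosgag → kaolmosgag, vuviwug → vuolviwug) insert -ol- after the first vowel.
So lumozog → luolmozog.

luolmozog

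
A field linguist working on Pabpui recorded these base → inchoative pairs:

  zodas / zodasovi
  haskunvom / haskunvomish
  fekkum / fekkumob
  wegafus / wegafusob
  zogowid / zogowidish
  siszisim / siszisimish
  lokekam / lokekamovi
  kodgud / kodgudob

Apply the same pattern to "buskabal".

buskabalovi

lokekam and fekkum both end in -m yet inflect differently (lokekamovi, fekkumob), so the final letter is not what conditions the rule; the last vowel is.
"buskabal" has last vowel 'a'. The stems whose last vowel is 'a' (lokekam → lokekamovi, zodas → zodasovi) add -ovi.
So buskabal → buskabalovi.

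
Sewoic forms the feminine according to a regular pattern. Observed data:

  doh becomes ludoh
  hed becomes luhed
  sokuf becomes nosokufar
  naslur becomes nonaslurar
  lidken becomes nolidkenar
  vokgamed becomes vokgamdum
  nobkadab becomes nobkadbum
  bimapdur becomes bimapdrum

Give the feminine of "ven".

luven

hed and vokgamed both end in -d yet inflect differently (luhed, vokgamdum), so the final letter is not what conditions the rule; the number of vowels is.
"ven" has 1 vowel. The stems with 1 vowel (doh → ludoh, hed → luhed) add the prefix lu-.
The other patterns: stems with 2 vowels add no- … -ar around the stem; stems with 3 vowels delete the last vowel and add -um.
So ven → luven.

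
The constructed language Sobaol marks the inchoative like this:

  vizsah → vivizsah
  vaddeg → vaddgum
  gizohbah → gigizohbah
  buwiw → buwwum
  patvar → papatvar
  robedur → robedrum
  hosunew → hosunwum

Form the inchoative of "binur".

patvar and robedur both end in -r yet inflect differently (papatvar, robedrum), so the final letter is not what conditions the rule; the last vowel is.
"binur" has last vowel 'u'. The one such stem in the data (robedur → robedrum) deletes the last vowel and adds -um (as do hosunew, buwiw), so the same rule applies.
The other pattern: stems whose last vowel is 'a' repeat the first consonant+vowel as a prefix.
So binur → binrum.

binrum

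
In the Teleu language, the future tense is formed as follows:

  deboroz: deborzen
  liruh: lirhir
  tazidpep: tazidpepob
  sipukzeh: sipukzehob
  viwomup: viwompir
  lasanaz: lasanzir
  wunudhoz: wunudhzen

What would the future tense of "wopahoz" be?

wopahzen

wunudhoz and lasanaz both end in -z yet inflect differently (wunudhzen, lasanzir), so the final letter is not what conditions the rule; the last vowel is.
"wopahoz" has last vowel 'o'. The stems whose last vowel is 'o' (wunudhoz → wunudhzen, deboroz → deborzen) delete the last vowel and add -en.
So wopahoz → wopahzen.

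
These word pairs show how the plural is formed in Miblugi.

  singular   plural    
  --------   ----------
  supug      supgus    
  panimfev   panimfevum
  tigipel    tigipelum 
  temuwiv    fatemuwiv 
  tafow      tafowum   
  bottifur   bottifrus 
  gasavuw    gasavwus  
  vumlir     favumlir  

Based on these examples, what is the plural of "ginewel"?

ginewelum

bottifur and vumlir both end in -r yet inflect differently (bottifrus, favumlir), so the final letter is not what conditions the rule; the last vowel is.
"ginewel" has last vowel 'e'. The stems whose last vowel is 'e' (tigipel → tigipelum, panimfev → panimfevum) add -um.
The other patterns: stems whose last vowel is 'u' delete the last vowel and add -us; stems whose last vowel is 'i' add the prefix fa-.
So ginewel → ginewelum.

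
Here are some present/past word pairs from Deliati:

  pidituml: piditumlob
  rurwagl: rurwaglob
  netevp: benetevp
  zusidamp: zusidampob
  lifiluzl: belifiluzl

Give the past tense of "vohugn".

"vohugn" has second-to-last letter 'g'. The one such stem in the data (rurwagl → rurwaglob) adds -ob, so the same rule applies.
So vohugn → vohugnob.

vohugnob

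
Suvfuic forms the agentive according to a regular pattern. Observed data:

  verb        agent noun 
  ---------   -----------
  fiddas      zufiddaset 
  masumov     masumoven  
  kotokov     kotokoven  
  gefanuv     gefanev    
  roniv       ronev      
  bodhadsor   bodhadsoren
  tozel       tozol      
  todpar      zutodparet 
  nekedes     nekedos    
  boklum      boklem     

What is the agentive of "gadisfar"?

zugadisfaret

fiddas and nekedes both end in -s yet inflect differently (zufiddaset, nekedos), so the final letter is not what conditions the rule; the last vowel is.
"gadisfar" has last vowel 'a'. The stems whose last vowel is 'a' (fiddas → zufiddaset, todpar → zutodparet) add zu- … -et around the stem.
The other patterns: stems whose last vowel is 'e' change the last vowel to 'o'; stems whose last vowel is 'o' add -en; stems whose last vowel is 'i' or 'u' change the last vowel to 'e'.
So gadisfar → zugadisfaret.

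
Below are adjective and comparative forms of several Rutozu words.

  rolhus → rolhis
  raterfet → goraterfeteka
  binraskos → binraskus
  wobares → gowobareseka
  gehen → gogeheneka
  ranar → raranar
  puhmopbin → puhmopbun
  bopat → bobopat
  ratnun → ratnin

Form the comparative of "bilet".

"bilet" has last vowel 'e'. The stems whose last vowel is 'e' (gehen → gogeheneka, raterfet → goraterfeteka, wobares → gowobareseka) add go- … -eka around the stem.
The other patterns: stems whose last vowel is 'a' repeat the first consonant+vowel as a prefix; stems whose last vowel is 'i' or 'o' change the last vowel to 'u'; stems whose last vowel is 'u' change the last vowel to 'i'.
So bilet → gobileteka.

gobileteka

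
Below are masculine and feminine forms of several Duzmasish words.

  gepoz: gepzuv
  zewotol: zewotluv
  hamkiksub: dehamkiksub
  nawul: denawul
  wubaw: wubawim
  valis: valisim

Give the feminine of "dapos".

zewotol and nawul both end in -l yet inflect differently (zewotluv, denawul), so the final letter is not what conditions the rule; the last vowel is.
"dapos" has last vowel 'o'. The stems whose last vowel is 'o' (gepoz → gepzuv, zewotol → zewotluv) delete the last vowel and add -uv.
So dapos → dapsuv.

dapsuv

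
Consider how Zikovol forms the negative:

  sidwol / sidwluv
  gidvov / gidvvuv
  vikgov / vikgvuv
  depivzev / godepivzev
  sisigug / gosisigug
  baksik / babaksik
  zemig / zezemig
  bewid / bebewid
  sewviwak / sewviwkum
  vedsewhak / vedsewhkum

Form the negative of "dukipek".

godukipek

gidvov and depivzev both end in -v yet inflect differently (gidvvuv, godepivzev), so the final letter is not what conditions the rule; the last vowel is.
"dukipek" has last vowel 'e'. The one such stem in the data (depivzev → godepivzev) adds the prefix go-, so the same rule applies.
So dukipek → godukipek.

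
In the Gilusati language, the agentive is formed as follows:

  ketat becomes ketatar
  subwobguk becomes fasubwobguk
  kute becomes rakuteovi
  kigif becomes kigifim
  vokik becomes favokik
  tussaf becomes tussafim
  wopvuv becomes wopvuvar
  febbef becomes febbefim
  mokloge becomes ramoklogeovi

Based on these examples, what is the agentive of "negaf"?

"negaf" ends in -f. The stems ending in -f (tussaf → tussafim, febbef → febbefim, kigif → kigifim) add -im.
So negaf → negafim.

negafim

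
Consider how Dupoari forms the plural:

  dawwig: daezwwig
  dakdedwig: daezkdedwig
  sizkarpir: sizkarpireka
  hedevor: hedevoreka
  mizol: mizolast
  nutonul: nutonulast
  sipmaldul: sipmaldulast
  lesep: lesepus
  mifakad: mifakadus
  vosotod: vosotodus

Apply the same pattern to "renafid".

dawwig and sizkarpir both have last vowel 'i' yet inflect differently (daezwwig, sizkarpireka), so the last vowel is not what conditions the rule; the final letter is.
"renafid" ends in -d. The stems ending in -d (mifakad → mifakadus, vosotod → vosotodus) add -us.
The other patterns: stems ending in -g insert -ez- after the first vowel; stems ending in -r add -eka; stems ending in -l add -ast.
So renafid → renafidus.

renafidus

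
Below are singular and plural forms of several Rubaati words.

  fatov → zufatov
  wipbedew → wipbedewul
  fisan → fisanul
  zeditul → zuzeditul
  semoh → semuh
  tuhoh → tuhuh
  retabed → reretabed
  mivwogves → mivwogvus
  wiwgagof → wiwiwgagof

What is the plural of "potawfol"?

wipbedew and retabed both have last vowel 'e' yet inflect differently (wipbedewul, reretabed), so the last vowel is not what conditions the rule; the final letter is.
"potawfol" ends in -l. The one such stem in the data (zeditul → zuzeditul) adds the prefix zu-, so the same rule applies.
So potawfol → zupotawfol.

zupotawfol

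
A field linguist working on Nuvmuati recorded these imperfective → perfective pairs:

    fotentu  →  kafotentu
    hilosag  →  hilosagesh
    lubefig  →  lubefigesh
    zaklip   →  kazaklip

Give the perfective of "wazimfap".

lubefig and zaklip both have last vowel 'i' yet inflect differently (lubefigesh, kazaklip), so the last vowel is not what conditions the rule; the final letter is.
"wazimfap" ends in -p. The one such stem in the data (zaklip → kazaklip) adds the prefix ka-, so the same rule applies.
So wazimfap → kawazimfap.

kawazimfap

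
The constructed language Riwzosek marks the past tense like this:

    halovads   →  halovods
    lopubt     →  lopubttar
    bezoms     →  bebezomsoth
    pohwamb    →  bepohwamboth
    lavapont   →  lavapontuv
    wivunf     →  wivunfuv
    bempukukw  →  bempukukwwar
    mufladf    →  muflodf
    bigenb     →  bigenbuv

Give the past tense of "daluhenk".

daluhenkuv

"daluhenk" has second-to-last letter 'n'. The stems whose second-to-last letter is 'n' (wivunf → wivunfuv, bigenb → bigenbuv, lavapont → lavapontuv) add -uv.
The other patterns: stems whose second-to-last letter is 'm' add be- … -oth around the stem; stems whose second-to-last letter is 'd' change the last vowel to 'o'; stems whose second-to-last letter is 'b' or 'k' double the final consonant and add -ar.
So daluhenk → daluhenkuv.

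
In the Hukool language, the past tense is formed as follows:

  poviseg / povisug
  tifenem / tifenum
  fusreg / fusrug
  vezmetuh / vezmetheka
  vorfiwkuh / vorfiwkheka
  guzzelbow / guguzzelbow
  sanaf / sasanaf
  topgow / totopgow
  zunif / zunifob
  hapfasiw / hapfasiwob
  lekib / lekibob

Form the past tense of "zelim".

sanaf and zunif both end in -f yet inflect differently (sasanaf, zunifob), so the final letter is not what conditions the rule; the last vowel is.
"zelim" has last vowel 'i'. The stems whose last vowel is 'i' (zunif → zunifob, hapfasiw → hapfasiwob, lekib → lekibob) add -ob.
So zelim → zelimob.

zelimob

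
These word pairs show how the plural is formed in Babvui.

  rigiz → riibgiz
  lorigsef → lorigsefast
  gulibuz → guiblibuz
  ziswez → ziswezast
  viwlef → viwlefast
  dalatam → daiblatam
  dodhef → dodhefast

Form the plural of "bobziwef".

ziswez and gulibuz both end in -z yet inflect differently (ziswezast, guiblibuz), so the final letter is not what conditions the rule; the last vowel is.
"bobziwef" has last vowel 'e'. The stems whose last vowel is 'e' (ziswez → ziswezast, lorigsef → lorigsefast, viwlef → viwlefast) add -ast.
So bobziwef → bobziwefast.

bobziwefast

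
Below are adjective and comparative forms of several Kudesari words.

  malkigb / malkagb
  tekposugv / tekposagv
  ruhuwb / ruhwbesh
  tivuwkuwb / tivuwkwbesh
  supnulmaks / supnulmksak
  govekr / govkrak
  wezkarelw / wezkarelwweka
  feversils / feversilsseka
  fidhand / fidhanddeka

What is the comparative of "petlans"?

petlansseka

"petlans" has second-to-last letter 'n'. The one such stem in the data (fidhand → fidhanddeka) doubles the final consonant and adds -eka (as do wezkarelw, feversils), so the same rule applies.
The other patterns: stems whose second-to-last letter is 'g' change the last vowel to 'a'; stems whose second-to-last letter is 'w' delete the last vowel and add -esh; stems whose second-to-last letter is 'k' delete the last vowel and add -ak.
So petlans → petlansseka.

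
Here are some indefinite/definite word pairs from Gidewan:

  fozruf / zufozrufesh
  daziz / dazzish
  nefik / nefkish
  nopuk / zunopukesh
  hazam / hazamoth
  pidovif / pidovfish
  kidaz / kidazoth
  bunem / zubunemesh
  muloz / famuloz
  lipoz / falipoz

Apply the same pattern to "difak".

daziz and kidaz both end in -z yet inflect differently (dazzish, kidazoth), so the final letter is not what conditions the rule; the last vowel is.
"difak" has last vowel 'a'. The stems whose last vowel is 'a' (hazam → hazamoth, kidaz → kidazoth) add -oth.
The other patterns: stems whose last vowel is 'i' delete the last vowel and add -ish; stems whose last vowel is 'o' add the prefix fa-; stems whose last vowel is 'e' or 'u' add zu- … -esh around the stem.
So difak → difakoth.

difakoth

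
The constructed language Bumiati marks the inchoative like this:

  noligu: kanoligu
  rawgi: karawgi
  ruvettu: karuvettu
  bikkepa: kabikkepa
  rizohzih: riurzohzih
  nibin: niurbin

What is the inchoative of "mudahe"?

kamudahe

rawgi and rizohzih both have last vowel 'i' yet inflect differently (karawgi, riurzohzih), so the last vowel is not what conditions the rule; whether the stem ends in a vowel or a consonant is.
"mudahe" ends in a vowel. The stems ending in a vowel (noligu → kanoligu, rawgi → karawgi, ruvettu → karuvettu) add the prefix ka-.
The other pattern: stems ending in a consonant insert -ur- after the first vowel.
So mudahe → kamudahe.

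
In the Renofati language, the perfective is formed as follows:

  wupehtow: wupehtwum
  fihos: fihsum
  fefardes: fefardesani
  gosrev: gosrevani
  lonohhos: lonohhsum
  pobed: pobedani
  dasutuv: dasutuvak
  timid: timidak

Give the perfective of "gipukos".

"gipukos" has last vowel 'o'. The stems whose last vowel is 'o' (wupehtow → wupehtwum, fihos → fihsum, lonohhos → lonohhsum) delete the last vowel and add -um.
So gipukos → gipuksum.

gipuksum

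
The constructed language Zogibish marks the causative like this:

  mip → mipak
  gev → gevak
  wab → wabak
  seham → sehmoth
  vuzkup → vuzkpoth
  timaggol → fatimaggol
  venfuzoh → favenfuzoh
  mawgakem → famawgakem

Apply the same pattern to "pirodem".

mip and vuzkup both end in -p yet inflect differently (mipak, vuzkpoth), so the final letter is not what conditions the rule; the number of vowels is.
"pirodem" has 3 vowels. The stems with 3 vowels (timaggol → fatimaggol, venfuzoh → favenfuzoh, mawgakem → famawgakem) add the prefix fa-.
So pirodem → fapirodem.

fapirodem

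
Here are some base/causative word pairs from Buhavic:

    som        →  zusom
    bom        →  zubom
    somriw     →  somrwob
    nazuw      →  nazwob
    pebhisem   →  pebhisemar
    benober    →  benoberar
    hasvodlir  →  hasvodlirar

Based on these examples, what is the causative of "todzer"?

som and pebhisem both end in -m yet inflect differently (zusom, pebhisemar), so the final letter is not what conditions the rule; the number of vowels is.
"todzer" has 2 vowels. The stems with 2 vowels (somriw → somrwob, nazuw → nazwob) delete the last vowel and add -ob.
So todzer → todzrob.

todzrob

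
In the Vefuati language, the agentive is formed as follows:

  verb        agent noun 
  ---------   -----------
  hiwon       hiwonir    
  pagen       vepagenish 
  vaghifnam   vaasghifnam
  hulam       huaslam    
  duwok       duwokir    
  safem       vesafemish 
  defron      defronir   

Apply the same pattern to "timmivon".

timmivonir

defron and pagen both end in -n yet inflect differently (defronir, vepagenish), so the final letter is not what conditions the rule; the last vowel is.
"timmivon" has last vowel 'o'. The stems whose last vowel is 'o' (duwok → duwokir, defron → defronir, hiwon → hiwonir) add -ir.
The other patterns: stems whose last vowel is 'a' insert -as- after the first vowel; stems whose last vowel is 'e' add ve- … -ish around the stem.
So timmivon → timmivonir.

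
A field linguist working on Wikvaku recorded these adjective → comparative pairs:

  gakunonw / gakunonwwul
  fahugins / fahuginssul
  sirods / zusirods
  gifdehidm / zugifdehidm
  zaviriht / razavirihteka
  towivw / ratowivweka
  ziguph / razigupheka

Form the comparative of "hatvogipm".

fahugins and sirods both end in -s yet inflect differently (fahuginssul, zusirods), so the final letter is not what conditions the rule; the second-to-last letter is.
"hatvogipm" has second-to-last letter 'p'. The one such stem in the data (ziguph → razigupheka) adds ra- … -eka around the stem, so the same rule applies.
The other patterns: stems whose second-to-last letter is 'n' double the final consonant and add -ul; stems whose second-to-last letter is 'd' add the prefix zu-.
So hatvogipm → rahatvogipmeka.

rahatvogipmeka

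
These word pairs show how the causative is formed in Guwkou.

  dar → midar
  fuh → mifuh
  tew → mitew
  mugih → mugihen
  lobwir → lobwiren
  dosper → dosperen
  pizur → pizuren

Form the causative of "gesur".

"gesur" has 2 vowels. The stems with 2 vowels (mugih → mugihen, lobwir → lobwiren, dosper → dosperen) add -en.
The other pattern: stems with 1 vowel add the prefix mi-.
So gesur → gesuren.

gesuren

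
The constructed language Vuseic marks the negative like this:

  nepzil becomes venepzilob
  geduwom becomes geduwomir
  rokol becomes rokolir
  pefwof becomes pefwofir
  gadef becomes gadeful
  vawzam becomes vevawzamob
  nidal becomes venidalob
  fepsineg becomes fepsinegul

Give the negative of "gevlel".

pefwof and gadef both end in -f yet inflect differently (pefwofir, gadeful), so the final letter is not what conditions the rule; the last vowel is.
"gevlel" has last vowel 'e'. The stems whose last vowel is 'e' (gadef → gadeful, fepsineg → fepsinegul) add -ul.
The other patterns: stems whose last vowel is 'o' add -ir; stems whose last vowel is 'a' or 'i' add ve- … -ob around the stem.
So gevlel → gevlelul.

gevlelul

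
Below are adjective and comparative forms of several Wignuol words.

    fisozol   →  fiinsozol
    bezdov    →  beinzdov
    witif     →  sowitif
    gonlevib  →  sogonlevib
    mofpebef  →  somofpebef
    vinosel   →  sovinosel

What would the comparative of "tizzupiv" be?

sotizzupiv

vinosel and fisozol both end in -l yet inflect differently (sovinosel, fiinsozol), so the final letter is not what conditions the rule; the last vowel is.
"tizzupiv" has last vowel 'i'. The stems whose last vowel is 'i' (witif → sowitif, gonlevib → sogonlevib) add the prefix so-.
The other pattern: stems whose last vowel is 'o' insert -in- after the first vowel.
So tizzupiv → sotizzupiv.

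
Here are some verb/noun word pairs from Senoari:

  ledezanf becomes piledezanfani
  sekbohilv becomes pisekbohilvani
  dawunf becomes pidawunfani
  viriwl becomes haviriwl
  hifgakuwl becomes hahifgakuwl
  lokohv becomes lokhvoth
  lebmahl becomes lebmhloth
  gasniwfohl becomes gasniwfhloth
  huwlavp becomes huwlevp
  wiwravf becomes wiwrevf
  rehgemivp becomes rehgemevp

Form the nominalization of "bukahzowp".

sekbohilv and lokohv both end in -v yet inflect differently (pisekbohilvani, lokhvoth), so the final letter is not what conditions the rule; the second-to-last letter is.
"bukahzowp" has second-to-last letter 'w'. The stems whose second-to-last letter is 'w' (viriwl → haviriwl, hifgakuwl → hahifgakuwl) add the prefix ha-.
The other patterns: stems whose second-to-last letter is 'l' or 'n' add pi- … -ani around the stem; stems whose second-to-last letter is 'h' delete the last vowel and add -oth; stems whose second-to-last letter is 'v' change the last vowel to 'e'.
So bukahzowp → habukahzowp.

habukahzowp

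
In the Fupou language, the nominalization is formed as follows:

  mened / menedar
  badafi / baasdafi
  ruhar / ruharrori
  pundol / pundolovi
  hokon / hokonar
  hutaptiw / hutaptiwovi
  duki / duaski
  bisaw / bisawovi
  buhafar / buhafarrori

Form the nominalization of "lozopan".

hutaptiw and duki both have last vowel 'i' yet inflect differently (hutaptiwovi, duaski), so the last vowel is not what conditions the rule; the final letter is.
"lozopan" ends in -n. The one such stem in the data (hokon → hokonar) adds -ar, so the same rule applies.
The other patterns: stems ending in -l or -w add -ovi; stems ending in -i insert -as- after the first vowel; stems ending in -r double the final consonant and add -ori.
So lozopan → lozopanar.

lozopanar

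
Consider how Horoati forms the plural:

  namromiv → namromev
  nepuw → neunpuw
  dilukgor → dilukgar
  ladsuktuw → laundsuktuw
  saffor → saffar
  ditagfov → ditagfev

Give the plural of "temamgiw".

teunmamgiw

saffor and ditagfov both have last vowel 'o' yet inflect differently (saffar, ditagfev), so the last vowel is not what conditions the rule; the final letter is.
"temamgiw" ends in -w. The stems ending in -w (nepuw → neunpuw, ladsuktuw → laundsuktuw) insert -un- after the first vowel.
So temamgiw → teunmamgiw.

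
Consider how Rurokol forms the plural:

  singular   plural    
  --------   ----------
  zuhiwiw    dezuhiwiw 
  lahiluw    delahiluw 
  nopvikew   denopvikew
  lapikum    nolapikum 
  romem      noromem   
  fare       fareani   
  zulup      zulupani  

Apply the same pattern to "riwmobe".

lahiluw and lapikum both have last vowel 'u' yet inflect differently (delahiluw, nolapikum), so the last vowel is not what conditions the rule; the final letter is.
"riwmobe" ends in -e. The one such stem in the data (fare → fareani) adds -ani, so the same rule applies.
The other patterns: stems ending in -w add the prefix de-; stems ending in -m add the prefix no-.
So riwmobe → riwmobeani.

riwmobeani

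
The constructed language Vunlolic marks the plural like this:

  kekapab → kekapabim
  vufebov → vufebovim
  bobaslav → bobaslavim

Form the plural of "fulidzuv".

fulidzuvim

Every pair shown (kekapab → kekapabim, vufebov → vufebovim, bobaslav → bobaslavim) follows the same rule: add -im.
So fulidzuv → fulidzuvim.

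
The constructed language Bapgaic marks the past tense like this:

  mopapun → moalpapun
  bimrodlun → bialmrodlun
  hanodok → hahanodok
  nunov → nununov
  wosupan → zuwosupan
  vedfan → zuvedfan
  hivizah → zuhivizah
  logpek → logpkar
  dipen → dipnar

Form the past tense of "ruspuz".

mopapun and wosupan both end in -n yet inflect differently (moalpapun, zuwosupan), so the final letter is not what conditions the rule; the last vowel is.
"ruspuz" has last vowel 'u'. The stems whose last vowel is 'u' (mopapun → moalpapun, bimrodlun → bialmrodlun) insert -al- after the first vowel.
The other patterns: stems whose last vowel is 'o' repeat the first consonant+vowel as a prefix; stems whose last vowel is 'a' add the prefix zu-; stems whose last vowel is 'e' delete the last vowel and add -ar.
So ruspuz → rualspuz.

rualspuz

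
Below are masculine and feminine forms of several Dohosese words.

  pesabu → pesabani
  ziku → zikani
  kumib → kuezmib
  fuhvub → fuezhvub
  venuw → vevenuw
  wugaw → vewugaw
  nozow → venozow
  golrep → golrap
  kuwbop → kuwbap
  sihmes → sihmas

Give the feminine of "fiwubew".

pesabu and fuhvub both have last vowel 'u' yet inflect differently (pesabani, fuezhvub), so the last vowel is not what conditions the rule; the final letter is.
"fiwubew" ends in -w. The stems ending in -w (venuw → vevenuw, wugaw → vewugaw, nozow → venozow) add the prefix ve-.
The other patterns: stems ending in -u drop the final letter and add -ani; stems ending in -b insert -ez- after the first vowel; stems ending in -p or -s change the last vowel to 'a'.
So fiwubew → vefiwubew.

vefiwubew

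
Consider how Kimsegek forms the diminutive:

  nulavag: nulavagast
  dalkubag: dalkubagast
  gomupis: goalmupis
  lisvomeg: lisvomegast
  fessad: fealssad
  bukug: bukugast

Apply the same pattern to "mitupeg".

"mitupeg" ends in -g. The stems ending in -g (bukug → bukugast, nulavag → nulavagast, lisvomeg → lisvomegast) add -ast.
So mitupeg → mitupegast.

mitupegast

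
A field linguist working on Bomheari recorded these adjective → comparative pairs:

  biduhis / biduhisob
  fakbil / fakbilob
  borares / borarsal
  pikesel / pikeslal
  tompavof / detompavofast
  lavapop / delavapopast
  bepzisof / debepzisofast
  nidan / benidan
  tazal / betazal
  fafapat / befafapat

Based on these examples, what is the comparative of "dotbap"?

biduhis and borares both end in -s yet inflect differently (biduhisob, borarsal), so the final letter is not what conditions the rule; the last vowel is.
"dotbap" has last vowel 'a'. The stems whose last vowel is 'a' (nidan → benidan, tazal → betazal, fafapat → befafapat) add the prefix be-.
So dotbap → bedotbap.

bedotbap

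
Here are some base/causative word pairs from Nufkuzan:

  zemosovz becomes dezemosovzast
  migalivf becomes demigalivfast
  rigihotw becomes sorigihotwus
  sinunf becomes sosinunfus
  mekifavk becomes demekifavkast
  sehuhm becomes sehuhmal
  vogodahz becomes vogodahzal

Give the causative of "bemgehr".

"bemgehr" has second-to-last letter 'h'. The stems whose second-to-last letter is 'h' (vogodahz → vogodahzal, sehuhm → sehuhmal) add -al.
The other patterns: stems whose second-to-last letter is 'v' add de- … -ast around the stem; stems whose second-to-last letter is 'n' or 't' add so- … -us around the stem.
So bemgehr → bemgehral.

bemgehral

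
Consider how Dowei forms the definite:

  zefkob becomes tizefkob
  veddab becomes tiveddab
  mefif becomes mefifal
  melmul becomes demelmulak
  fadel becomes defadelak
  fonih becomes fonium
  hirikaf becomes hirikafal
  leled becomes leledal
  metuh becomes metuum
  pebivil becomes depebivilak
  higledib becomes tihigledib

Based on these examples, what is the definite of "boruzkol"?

pebivil and higledib both have last vowel 'i' yet inflect differently (depebivilak, tihigledib), so the last vowel is not what conditions the rule; the final letter is.
"boruzkol" ends in -l. The stems ending in -l (pebivil → depebivilak, melmul → demelmulak, fadel → defadelak) add de- … -ak around the stem.
The other patterns: stems ending in -b add the prefix ti-; stems ending in -h drop the final letter and add -um; stems ending in -d or -f add -al.
So boruzkol → deboruzkolak.

deboruzkolak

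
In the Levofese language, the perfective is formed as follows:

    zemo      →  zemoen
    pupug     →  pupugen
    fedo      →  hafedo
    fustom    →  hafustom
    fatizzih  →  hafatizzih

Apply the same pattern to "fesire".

fedo and zemo both end in -o yet inflect differently (hafedo, zemoen), so the final letter is not what conditions the rule; the first letter is.
"fesire" begins with f-. The stems beginning with f- (fatizzih → hafatizzih, fustom → hafustom, fedo → hafedo) add the prefix ha-.
The other pattern: stems beginning with p- or z- add -en.
So fesire → hafesire.

hafesire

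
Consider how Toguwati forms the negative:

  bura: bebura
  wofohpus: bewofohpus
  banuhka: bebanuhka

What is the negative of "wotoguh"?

Every pair shown (bura → bebura, wofohpus → bewofohpus, banuhka → bebanuhka) follows the same rule: add the prefix be-.
So wotoguh → bewotoguh.

bewotoguh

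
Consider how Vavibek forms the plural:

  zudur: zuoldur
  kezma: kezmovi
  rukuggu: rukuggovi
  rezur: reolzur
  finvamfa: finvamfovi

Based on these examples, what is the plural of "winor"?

wiolnor

"winor" ends in a consonant. The stems ending in a consonant (zudur → zuoldur, rezur → reolzur) insert -ol- after the first vowel.
The other pattern: stems ending in a vowel drop the final letter and add -ovi.
So winor → wiolnor.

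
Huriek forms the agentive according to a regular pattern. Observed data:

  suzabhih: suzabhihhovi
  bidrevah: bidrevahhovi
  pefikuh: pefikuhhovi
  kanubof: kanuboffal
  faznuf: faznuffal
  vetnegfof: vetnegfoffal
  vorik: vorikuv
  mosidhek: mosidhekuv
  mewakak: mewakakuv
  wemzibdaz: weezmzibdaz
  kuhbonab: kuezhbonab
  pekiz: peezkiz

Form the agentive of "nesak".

pefikuh and faznuf both have last vowel 'u' yet inflect differently (pefikuhhovi, faznuffal), so the last vowel is not what conditions the rule; the final letter is.
"nesak" ends in -k. The stems ending in -k (vorik → vorikuv, mosidhek → mosidhekuv, mewakak → mewakakuv) add -uv.
So nesak → nesakuv.

nesakuv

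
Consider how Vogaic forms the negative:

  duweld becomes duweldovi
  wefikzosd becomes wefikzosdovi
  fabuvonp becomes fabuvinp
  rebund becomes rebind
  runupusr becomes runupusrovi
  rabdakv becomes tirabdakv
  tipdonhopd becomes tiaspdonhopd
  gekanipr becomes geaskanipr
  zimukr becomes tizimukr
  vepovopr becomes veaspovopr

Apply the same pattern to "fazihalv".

fazihalvovi

gekanipr and zimukr both end in -r yet inflect differently (geaskanipr, tizimukr), so the final letter is not what conditions the rule; the second-to-last letter is.
"fazihalv" has second-to-last letter 'l'. The one such stem in the data (duweld → duweldovi) adds -ovi, so the same rule applies.
So fazihalv → fazihalvovi.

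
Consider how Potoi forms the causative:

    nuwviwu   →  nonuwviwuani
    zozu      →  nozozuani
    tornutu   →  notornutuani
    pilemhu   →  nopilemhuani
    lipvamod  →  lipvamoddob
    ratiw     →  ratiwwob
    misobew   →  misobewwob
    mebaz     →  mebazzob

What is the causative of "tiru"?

notiruani

nuwviwu and lipvamod both have 3 vowels yet inflect differently (nonuwviwuani, lipvamoddob), so the number of vowels is not what conditions the rule; the final letter is.
"tiru" ends in -u. The stems ending in -u (nuwviwu → nonuwviwuani, zozu → nozozuani, tornutu → notornutuani) add no- … -ani around the stem.
So tiru → notiruani.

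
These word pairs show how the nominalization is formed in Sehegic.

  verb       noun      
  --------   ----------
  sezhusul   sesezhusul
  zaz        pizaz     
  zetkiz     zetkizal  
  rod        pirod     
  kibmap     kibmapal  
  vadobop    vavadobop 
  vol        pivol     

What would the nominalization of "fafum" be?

fafumal

"fafum" has 2 vowels. The stems with 2 vowels (zetkiz → zetkizal, kibmap → kibmapal) add -al.
So fafum → fafumal.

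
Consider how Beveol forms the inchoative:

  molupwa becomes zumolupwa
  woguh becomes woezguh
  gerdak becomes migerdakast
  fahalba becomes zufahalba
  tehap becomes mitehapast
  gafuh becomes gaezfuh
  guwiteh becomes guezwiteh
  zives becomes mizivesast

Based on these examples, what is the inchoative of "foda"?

zufoda

molupwa and tehap both have last vowel 'a' yet inflect differently (zumolupwa, mitehapast), so the last vowel is not what conditions the rule; the final letter is.
"foda" ends in -a. The stems ending in -a (molupwa → zumolupwa, fahalba → zufahalba) add the prefix zu-.
The other patterns: stems ending in -h insert -ez- after the first vowel; stems ending in -k, -p or -s add mi- … -ast around the stem.
So foda → zufoda.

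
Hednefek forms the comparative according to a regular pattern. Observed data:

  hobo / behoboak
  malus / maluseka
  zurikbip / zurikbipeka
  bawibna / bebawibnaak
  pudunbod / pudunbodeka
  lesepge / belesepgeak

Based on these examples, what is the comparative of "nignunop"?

"nignunop" ends in a consonant. The stems ending in a consonant (pudunbod → pudunbodeka, malus → maluseka, zurikbip → zurikbipeka) add -eka.
The other pattern: stems ending in a vowel add be- … -ak around the stem.
So nignunop → nignunopeka.

nignunopeka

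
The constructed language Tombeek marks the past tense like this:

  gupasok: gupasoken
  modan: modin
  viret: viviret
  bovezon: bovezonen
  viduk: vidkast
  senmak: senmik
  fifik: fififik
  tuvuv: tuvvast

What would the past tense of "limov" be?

"limov" has last vowel 'o'. The stems whose last vowel is 'o' (gupasok → gupasoken, bovezon → bovezonen) add -en.
The other patterns: stems whose last vowel is 'a' change the last vowel to 'i'; stems whose last vowel is 'u' delete the last vowel and add -ast; stems whose last vowel is 'e' or 'i' repeat the first consonant+vowel as a prefix.
So limov → limoven.

limoven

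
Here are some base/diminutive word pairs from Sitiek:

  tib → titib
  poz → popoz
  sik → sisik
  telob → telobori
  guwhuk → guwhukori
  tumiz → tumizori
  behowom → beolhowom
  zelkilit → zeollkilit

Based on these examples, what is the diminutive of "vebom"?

vebomori

tib and telob both end in -b yet inflect differently (titib, telobori), so the final letter is not what conditions the rule; the number of vowels is.
"vebom" has 2 vowels. The stems with 2 vowels (telob → telobori, guwhuk → guwhukori, tumiz → tumizori) add -ori.
The other patterns: stems with 1 vowel repeat the first consonant+vowel as a prefix; stems with 3 vowels insert -ol- after the first vowel.
So vebom → vebomori.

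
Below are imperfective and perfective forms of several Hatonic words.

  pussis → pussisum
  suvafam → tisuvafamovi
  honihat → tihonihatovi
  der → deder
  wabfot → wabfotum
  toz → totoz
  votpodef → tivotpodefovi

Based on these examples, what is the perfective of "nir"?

"nir" has 1 vowel. The stems with 1 vowel (der → deder, toz → totoz) repeat the first consonant+vowel as a prefix.
So nir → ninir.

ninir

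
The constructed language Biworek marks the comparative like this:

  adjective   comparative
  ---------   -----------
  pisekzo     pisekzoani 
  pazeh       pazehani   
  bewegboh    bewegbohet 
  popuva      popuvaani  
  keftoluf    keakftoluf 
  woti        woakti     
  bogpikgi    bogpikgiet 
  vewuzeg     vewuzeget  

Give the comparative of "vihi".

vihiet

"vihi" begins with v-. The one such stem in the data (vewuzeg → vewuzeget) adds -et, so the same rule applies.
The other patterns: stems beginning with k- or w- insert -ak- after the first vowel; stems beginning with p- add -ani.
So vihi → vihiet.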